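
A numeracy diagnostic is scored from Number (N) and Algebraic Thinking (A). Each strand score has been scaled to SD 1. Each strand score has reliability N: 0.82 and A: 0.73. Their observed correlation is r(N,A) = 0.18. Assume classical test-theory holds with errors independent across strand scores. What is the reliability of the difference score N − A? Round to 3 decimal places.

Var(N−A) = 1 + 1 − 2·0.18 = 2 − 0.36 = 1.64.
Because errors are independent across components, Cov(Tᵢ,Tⱼ) = Cov(Xᵢ,Xⱼ); the off-diagonal part of the true-score variance is the same as above.
True-score variance = [0.82 + 0.73] − 0.36 = 1.55 − 0.36 = 1.19.
Reliability = 1.19 / 1.64 = 0.726.

0.726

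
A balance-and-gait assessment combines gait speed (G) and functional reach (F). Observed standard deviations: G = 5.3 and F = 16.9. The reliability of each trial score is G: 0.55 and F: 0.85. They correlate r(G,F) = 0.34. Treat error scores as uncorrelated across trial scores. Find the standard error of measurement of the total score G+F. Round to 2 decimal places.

7.45

Var(total) = 313.7 + 60.9076 = 374.608.
True-score variance = 258.218 + 60.9076 = 319.126, so reliability = 0.8519.
Error variance = 374.608 − 319.126 = 55.482; SEM = √55.482 = 7.45.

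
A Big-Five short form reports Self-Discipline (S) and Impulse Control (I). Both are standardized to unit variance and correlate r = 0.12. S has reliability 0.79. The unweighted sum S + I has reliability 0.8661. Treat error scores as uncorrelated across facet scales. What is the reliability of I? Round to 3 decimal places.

0.910

Var(S+I) = 2 + 2·0.12 = 2.240.
True-score variance = ρ_S + ρ_I + 2·0.12, so 0.8661 = (0.79 + ρ_I + 0.24) / 2.240.
ρ_I = 0.8661·2.240 − 0.79 − 0.24 = 0.910.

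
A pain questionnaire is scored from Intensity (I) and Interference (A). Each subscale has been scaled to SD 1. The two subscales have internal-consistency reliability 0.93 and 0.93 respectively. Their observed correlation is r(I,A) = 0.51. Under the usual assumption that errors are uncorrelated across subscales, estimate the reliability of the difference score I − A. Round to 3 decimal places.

0.857

Var(I−A) = 1 + 1 − 2·0.51 = 2 − 1.02 = 0.98.
Under uncorrelated errors the observed covariances equal the true-score covariances, so only the own-variance terms attenuate.
True-score variance = [0.93 + 0.93] − 1.02 = 1.86 − 1.02 = 0.84.
Reliability = 0.84 / 0.98 = 0.857.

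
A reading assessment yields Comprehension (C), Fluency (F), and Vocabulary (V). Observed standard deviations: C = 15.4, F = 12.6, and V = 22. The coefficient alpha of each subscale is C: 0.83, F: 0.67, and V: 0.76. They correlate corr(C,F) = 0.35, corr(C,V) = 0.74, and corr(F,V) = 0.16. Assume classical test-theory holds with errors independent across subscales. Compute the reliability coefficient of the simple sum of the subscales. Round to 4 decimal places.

Var(C+F+V) = 15.4² + 12.6² + 22² + 2·[15.4·12.6·0.35 + 15.4·22·0.74 + 12.6·22·0.16] = 879.92 + 725.956 = 1605.88.
Under uncorrelated errors the observed covariances equal the true-score covariances, so only the own-variance terms attenuate.
True-score variance = [15.4²·0.83 + 12.6²·0.67 + 22²·0.76] + 725.956 = 671.052 + 725.956 = 1397.01.
Reliability = 1397.01 / 1605.88 = 0.8699.

0.8699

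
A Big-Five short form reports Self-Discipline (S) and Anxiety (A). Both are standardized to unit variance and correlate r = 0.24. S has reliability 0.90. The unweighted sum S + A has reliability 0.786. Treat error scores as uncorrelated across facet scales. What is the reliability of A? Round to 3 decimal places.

0.569

Var(S+A) = 2 + 2·0.24 = 2.480.
True-score variance = ρ_S + ρ_A + 2·0.24, so 0.786 = (0.90 + ρ_A + 0.48) / 2.480.
ρ_A = 0.786·2.480 − 0.90 − 0.48 = 0.569.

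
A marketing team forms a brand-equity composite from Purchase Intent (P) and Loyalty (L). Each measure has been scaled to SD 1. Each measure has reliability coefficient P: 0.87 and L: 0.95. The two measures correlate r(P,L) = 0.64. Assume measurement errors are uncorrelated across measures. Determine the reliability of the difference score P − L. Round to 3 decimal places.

Var(P−L) = 1 + 1 − 2·0.64 = 2 − 1.28 = 0.72.
Under uncorrelated errors the observed covariances equal the true-score covariances, so only the own-variance terms attenuate.
True-score variance = [0.87 + 0.95] − 1.28 = 1.82 − 1.28 = 0.54.
Reliability = 0.54 / 0.72 = 0.750.

0.750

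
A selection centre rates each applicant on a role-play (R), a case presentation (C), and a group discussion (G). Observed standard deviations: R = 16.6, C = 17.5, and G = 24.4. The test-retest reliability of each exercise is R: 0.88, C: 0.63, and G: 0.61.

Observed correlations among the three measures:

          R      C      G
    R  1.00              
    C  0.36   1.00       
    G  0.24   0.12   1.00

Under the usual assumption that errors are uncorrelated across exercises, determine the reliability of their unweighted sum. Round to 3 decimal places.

Var(R+C+G) = 16.6² + 17.5² + 24.4² + 2·[16.6·17.5·0.36 + 16.6·24.4·0.24 + 17.5·24.4·0.12] = 1177.17 + 506.059 = 1683.23.
Under uncorrelated errors the observed covariances equal the true-score covariances, so only the own-variance terms attenuate.
True-score variance = [16.6²·0.88 + 17.5²·0.63 + 24.4²·0.61] + 506.059 = 798.6 + 506.059 = 1304.66.
Reliability = 1304.66 / 1683.23 = 0.775.

0.775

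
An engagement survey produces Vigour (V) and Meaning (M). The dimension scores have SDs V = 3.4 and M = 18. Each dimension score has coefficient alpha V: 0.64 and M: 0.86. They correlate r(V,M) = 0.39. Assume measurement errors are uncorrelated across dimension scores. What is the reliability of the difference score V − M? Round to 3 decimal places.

0.828

Var(V−M) = 3.4² + 18² − 2·3.4·18·0.39 = 335.56 − 47.736 = 287.824.
With uncorrelated errors the cross-covariances are all true-score covariance, so they carry over unchanged; only the diagonal terms shrink to ρᵢσᵢ².
True-score variance = [3.4²·0.64 + 18²·0.86] − 47.736 = 286.038 − 47.736 = 238.302.
Reliability = 238.302 / 287.824 = 0.828.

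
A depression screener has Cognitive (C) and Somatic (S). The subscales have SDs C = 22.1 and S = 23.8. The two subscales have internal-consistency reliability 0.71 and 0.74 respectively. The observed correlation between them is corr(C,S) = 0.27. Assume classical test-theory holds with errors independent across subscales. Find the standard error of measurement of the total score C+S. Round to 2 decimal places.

17.00

Var(total) = 1054.85 + 284.029 = 1338.88.
True-score variance = 765.937 + 284.029 = 1049.97, so reliability = 0.7842.
Error variance = 1338.88 − 1049.97 = 288.913; SEM = √288.913 = 17.00.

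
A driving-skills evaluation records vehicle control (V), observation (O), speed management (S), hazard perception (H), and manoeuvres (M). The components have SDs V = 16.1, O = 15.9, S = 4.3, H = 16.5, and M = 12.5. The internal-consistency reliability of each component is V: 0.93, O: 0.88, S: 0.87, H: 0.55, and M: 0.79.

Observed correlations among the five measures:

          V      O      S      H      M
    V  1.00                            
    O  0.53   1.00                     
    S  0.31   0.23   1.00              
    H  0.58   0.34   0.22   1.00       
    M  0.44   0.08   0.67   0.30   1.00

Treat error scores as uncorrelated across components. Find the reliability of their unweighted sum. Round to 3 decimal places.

0.907

Var(V+O+S+H+M) = 16.1² + 15.9² + 4.3² + 16.5² + 12.5² + 2·[16.1·15.9·0.53 + 16.1·4.3·0.31 + 16.1·16.5·0.58 + 16.1·12.5·0.44 + 15.9·4.3·0.23 + 15.9·16.5·0.34 + 15.9·12.5·0.08 + 4.3·16.5·0.22 + 4.3·12.5·0.67 + 16.5·12.5·0.30] = 959.01 + 1268.17 = 2227.18.
With uncorrelated errors the cross-covariances are all true-score covariance, so they carry over unchanged; only the diagonal terms shrink to ρᵢσᵢ².
True-score variance = [16.1²·0.93 + 15.9²·0.88 + 4.3²·0.87 + 16.5²·0.55 + 12.5²·0.79] + 1268.17 = 752.799 + 1268.17 = 2020.97.
Reliability = 2020.97 / 2227.18 = 0.907.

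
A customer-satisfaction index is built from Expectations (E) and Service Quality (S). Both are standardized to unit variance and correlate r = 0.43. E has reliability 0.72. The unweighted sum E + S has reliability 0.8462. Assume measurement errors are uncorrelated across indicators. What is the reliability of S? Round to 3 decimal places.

Var(E+S) = 2 + 2·0.43 = 2.860.
True-score variance = ρ_E + ρ_S + 2·0.43, so 0.8462 = (0.72 + ρ_S + 0.86) / 2.860.
ρ_S = 0.8462·2.860 − 0.72 − 0.86 = 0.840.

0.840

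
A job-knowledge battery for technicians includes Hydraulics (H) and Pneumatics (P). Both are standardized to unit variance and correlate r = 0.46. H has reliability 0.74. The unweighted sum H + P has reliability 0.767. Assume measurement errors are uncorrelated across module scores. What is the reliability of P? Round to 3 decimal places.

Var(H+P) = 2 + 2·0.46 = 2.920.
True-score variance = ρ_H + ρ_P + 2·0.46, so 0.767 = (0.74 + ρ_P + 0.92) / 2.920.
ρ_P = 0.767·2.920 − 0.74 − 0.92 = 0.580.

0.580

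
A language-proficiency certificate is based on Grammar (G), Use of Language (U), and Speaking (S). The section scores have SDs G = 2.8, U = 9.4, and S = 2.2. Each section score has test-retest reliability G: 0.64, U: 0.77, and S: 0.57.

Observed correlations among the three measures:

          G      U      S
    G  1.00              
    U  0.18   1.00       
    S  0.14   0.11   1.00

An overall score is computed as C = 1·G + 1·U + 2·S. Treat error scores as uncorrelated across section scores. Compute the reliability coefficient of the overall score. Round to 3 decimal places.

Var(C) = 2.8² + 9.4² + 2²·2.2² + 2·[2.8·9.4·0.18 + 2·2.8·2.2·0.14 + 2·9.4·2.2·0.11] = 115.56 + 22.024 = 137.584.
With uncorrelated errors the cross-covariances are all true-score covariance, so they carry over unchanged; only the diagonal terms shrink to ρᵢσᵢ².
True-score variance = [2.8²·0.64 + 9.4²·0.77 + 2²·2.2²·0.57] + 22.024 = 84.09 + 22.024 = 106.114.
Reliability = 106.114 / 137.584 = 0.771.

0.771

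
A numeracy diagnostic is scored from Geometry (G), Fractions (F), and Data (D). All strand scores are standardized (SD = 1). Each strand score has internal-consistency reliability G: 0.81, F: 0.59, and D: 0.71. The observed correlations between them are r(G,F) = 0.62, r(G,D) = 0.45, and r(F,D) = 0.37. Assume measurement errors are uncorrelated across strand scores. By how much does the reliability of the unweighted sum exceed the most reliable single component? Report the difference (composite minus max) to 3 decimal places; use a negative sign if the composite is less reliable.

Var(sum) = 3 + 2.88 = 5.88; true-score variance = 2.11 + 2.88 = 4.99; composite reliability = 0.8486.
Max component reliability = 0.8100.
Difference = 0.8486 − 0.8100 = 0.039.

0.039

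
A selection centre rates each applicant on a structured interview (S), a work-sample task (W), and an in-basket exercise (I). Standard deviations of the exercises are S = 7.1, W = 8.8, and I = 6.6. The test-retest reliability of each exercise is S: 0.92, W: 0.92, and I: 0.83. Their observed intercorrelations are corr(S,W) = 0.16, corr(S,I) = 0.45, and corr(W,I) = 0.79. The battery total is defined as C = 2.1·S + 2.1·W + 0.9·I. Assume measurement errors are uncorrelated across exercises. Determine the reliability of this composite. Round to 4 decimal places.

Var(C) = 2.1²·7.1² + 2.1²·8.8² + 0.9²·6.6² + 2·[4.41·7.1·8.8·0.16 + 1.89·7.1·6.6·0.45 + 1.89·8.8·6.6·0.79] = 599.102 + 341.319 = 940.421.
Under uncorrelated errors the observed covariances equal the true-score covariances, so only the own-variance terms attenuate.
True-score variance = [2.1²·7.1²·0.92 + 2.1²·8.8²·0.92 + 0.9²·6.6²·0.83] + 341.319 = 547.998 + 341.319 = 889.318.
Reliability = 889.318 / 940.421 = 0.9457.

0.9457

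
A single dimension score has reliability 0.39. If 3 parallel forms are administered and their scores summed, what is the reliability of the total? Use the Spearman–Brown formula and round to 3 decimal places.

ρ_k = kρ / (1 + (k−1)ρ) = 3·0.39 / (1 + 2·0.39) = 1.170 / 1.780 = 0.657.

0.657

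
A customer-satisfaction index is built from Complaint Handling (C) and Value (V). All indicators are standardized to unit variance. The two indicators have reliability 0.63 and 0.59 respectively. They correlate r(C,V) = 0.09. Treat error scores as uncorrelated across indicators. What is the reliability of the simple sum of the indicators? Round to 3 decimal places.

0.642

Var(C+V) = 2 + 2·[0.09] = 2 + 0.18 = 2.18.
Because errors are independent across components, Cov(Tᵢ,Tⱼ) = Cov(Xᵢ,Xⱼ); the off-diagonal part of the true-score variance is the same as above.
True-score variance = [0.63 + 0.59] + 0.18 = 1.22 + 0.18 = 1.4.
Reliability = 1.4 / 2.18 = 0.642.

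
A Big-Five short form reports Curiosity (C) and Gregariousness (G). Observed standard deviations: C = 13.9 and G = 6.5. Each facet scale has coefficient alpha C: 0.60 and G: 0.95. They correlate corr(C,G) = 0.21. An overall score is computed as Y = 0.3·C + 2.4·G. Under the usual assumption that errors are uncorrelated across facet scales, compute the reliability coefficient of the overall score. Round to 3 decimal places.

Var(Y) = 0.3²·13.9² + 2.4²·6.5² + 2·[0.72·13.9·6.5·0.21] = 260.749 + 27.3218 = 288.071.
With uncorrelated errors the cross-covariances are all true-score covariance, so they carry over unchanged; only the diagonal terms shrink to ρᵢσᵢ².
True-score variance = [0.3²·13.9²·0.60 + 2.4²·6.5²·0.95] + 27.3218 = 241.625 + 27.3218 = 268.947.
Reliability = 268.947 / 288.071 = 0.934.

0.934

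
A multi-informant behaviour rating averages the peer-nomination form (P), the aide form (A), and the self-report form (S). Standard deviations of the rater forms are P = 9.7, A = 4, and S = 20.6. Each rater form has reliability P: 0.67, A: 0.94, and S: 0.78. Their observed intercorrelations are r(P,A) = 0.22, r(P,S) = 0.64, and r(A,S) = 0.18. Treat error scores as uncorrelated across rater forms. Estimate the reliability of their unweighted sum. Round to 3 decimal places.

Var(P+A+S) = 9.7² + 4² + 20.6² + 2·[9.7·4·0.22 + 9.7·20.6·0.64 + 4·20.6·0.18] = 534.45 + 302.506 = 836.956.
With uncorrelated errors the cross-covariances are all true-score covariance, so they carry over unchanged; only the diagonal terms shrink to ρᵢσᵢ².
True-score variance = [9.7²·0.67 + 4²·0.94 + 20.6²·0.78] + 302.506 = 409.081 + 302.506 = 711.587.
Reliability = 711.587 / 836.956 = 0.850.

0.850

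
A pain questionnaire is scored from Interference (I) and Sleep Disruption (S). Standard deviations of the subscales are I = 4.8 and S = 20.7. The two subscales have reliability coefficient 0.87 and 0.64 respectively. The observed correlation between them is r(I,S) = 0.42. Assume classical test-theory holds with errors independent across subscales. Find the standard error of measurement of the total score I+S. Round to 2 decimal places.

12.54

Var(total) = 451.53 + 83.4624 = 534.992.
True-score variance = 294.278 + 83.4624 = 377.741, so reliability = 0.7061.
Error variance = 534.992 − 377.741 = 157.252; SEM = √157.252 = 12.54.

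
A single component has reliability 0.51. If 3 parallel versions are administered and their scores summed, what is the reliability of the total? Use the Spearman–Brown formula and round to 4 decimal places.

0.7574

ρ_k = kρ / (1 + (k−1)ρ) = 3·0.51 / (1 + 2·0.51) = 1.530 / 2.020 = 0.7574.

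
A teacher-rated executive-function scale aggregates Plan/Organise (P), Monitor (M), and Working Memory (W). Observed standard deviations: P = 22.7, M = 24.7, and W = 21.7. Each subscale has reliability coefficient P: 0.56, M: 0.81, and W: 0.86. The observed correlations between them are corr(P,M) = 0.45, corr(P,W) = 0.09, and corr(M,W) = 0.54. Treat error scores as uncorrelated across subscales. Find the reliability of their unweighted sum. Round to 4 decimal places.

0.8524

Var(P+M+W) = 22.7² + 24.7² + 21.7² + 2·[22.7·24.7·0.45 + 22.7·21.7·0.09 + 24.7·21.7·0.54] = 1596.27 + 1172.16 = 2768.43.
With uncorrelated errors the cross-covariances are all true-score covariance, so they carry over unchanged; only the diagonal terms shrink to ρᵢσᵢ².
True-score variance = [22.7²·0.56 + 24.7²·0.81 + 21.7²·0.86] + 1172.16 = 1187.7 + 1172.16 = 2359.86.
Reliability = 2359.86 / 2768.43 = 0.8524.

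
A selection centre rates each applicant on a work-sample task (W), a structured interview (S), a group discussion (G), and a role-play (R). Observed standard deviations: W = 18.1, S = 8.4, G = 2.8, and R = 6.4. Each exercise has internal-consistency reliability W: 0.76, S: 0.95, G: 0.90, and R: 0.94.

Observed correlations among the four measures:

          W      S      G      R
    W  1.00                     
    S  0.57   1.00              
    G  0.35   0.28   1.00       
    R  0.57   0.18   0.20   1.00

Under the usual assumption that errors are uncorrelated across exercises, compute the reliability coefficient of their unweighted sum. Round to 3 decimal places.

0.897

Var(W+S+G+R) = 18.1² + 8.4² + 2.8² + 6.4² + 2·[18.1·8.4·0.57 + 18.1·2.8·0.35 + 18.1·6.4·0.57 + 8.4·2.8·0.28 + 8.4·6.4·0.18 + 2.8·6.4·0.20] = 446.97 + 380.552 = 827.522.
Under uncorrelated errors the observed covariances equal the true-score covariances, so only the own-variance terms attenuate.
True-score variance = [18.1²·0.76 + 8.4²·0.95 + 2.8²·0.90 + 6.4²·0.94] + 380.552 = 361.574 + 380.552 = 742.126.
Reliability = 742.126 / 827.522 = 0.897.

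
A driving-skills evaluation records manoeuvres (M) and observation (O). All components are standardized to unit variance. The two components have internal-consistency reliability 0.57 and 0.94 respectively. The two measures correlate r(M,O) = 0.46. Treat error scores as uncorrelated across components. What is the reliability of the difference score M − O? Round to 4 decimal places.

0.5463

Var(M−O) = 1 + 1 − 2·0.46 = 2 − 0.92 = 1.08.
Because errors are independent across components, Cov(Tᵢ,Tⱼ) = Cov(Xᵢ,Xⱼ); the off-diagonal part of the true-score variance is the same as above.
True-score variance = [0.57 + 0.94] − 0.92 = 1.51 − 0.92 = 0.59.
Reliability = 0.59 / 1.08 = 0.5463.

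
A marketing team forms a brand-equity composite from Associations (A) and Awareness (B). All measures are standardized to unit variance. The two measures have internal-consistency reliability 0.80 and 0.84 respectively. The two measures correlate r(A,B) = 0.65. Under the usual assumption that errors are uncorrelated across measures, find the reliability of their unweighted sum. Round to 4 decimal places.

Var(A+B) = 2 + 2·[0.65] = 2 + 1.3 = 3.3.
Under uncorrelated errors the observed covariances equal the true-score covariances, so only the own-variance terms attenuate.
True-score variance = [0.80 + 0.84] + 1.3 = 1.64 + 1.3 = 2.94.
Reliability = 2.94 / 3.3 = 0.8909.

0.8909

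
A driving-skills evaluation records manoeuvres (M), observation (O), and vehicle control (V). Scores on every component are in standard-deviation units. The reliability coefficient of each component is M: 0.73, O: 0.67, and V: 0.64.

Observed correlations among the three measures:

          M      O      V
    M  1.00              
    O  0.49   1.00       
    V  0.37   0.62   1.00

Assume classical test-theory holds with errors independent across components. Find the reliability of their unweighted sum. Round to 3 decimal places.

Var(M+O+V) = 3 + 2·[0.49 + 0.37 + 0.62] = 3 + 2.96 = 5.96.
Because errors are independent across components, Cov(Tᵢ,Tⱼ) = Cov(Xᵢ,Xⱼ); the off-diagonal part of the true-score variance is the same as above.
True-score variance = [0.73 + 0.67 + 0.64] + 2.96 = 2.04 + 2.96 = 5.
Reliability = 5 / 5.96 = 0.839.

0.839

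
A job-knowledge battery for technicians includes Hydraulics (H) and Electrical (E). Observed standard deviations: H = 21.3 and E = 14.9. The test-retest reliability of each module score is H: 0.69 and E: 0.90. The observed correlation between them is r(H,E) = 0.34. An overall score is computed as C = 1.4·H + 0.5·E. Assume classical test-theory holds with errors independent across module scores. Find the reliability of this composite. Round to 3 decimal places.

0.743

Var(C) = 1.4²·21.3² + 0.5²·14.9² + 2·[0.7·21.3·14.9·0.34] = 944.735 + 151.068 = 1095.8.
With uncorrelated errors the cross-covariances are all true-score covariance, so they carry over unchanged; only the diagonal terms shrink to ρᵢσᵢ².
True-score variance = [1.4²·21.3²·0.69 + 0.5²·14.9²·0.90] + 151.068 = 663.523 + 151.068 = 814.591.
Reliability = 814.591 / 1095.8 = 0.743.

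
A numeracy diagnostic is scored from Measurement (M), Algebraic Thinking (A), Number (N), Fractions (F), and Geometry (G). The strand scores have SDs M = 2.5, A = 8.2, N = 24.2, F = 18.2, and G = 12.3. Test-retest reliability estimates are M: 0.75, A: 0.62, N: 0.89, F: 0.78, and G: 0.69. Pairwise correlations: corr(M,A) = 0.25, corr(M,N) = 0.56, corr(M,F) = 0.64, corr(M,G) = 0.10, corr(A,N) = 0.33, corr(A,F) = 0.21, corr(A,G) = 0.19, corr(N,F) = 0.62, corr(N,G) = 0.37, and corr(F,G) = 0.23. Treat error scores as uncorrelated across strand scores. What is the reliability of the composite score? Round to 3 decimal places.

Var(M+A+N+F+G) = 2.5² + 8.2² + 24.2² + 18.2² + 12.3² + 2·[2.5·8.2·0.25 + 2.5·24.2·0.56 + 2.5·18.2·0.64 + 2.5·12.3·0.10 + 8.2·24.2·0.33 + 8.2·18.2·0.21 + 8.2·12.3·0.19 + 24.2·18.2·0.62 + 24.2·12.3·0.37 + 18.2·12.3·0.23] = 1141.66 + 1243.77 = 2385.43.
With uncorrelated errors the cross-covariances are all true-score covariance, so they carry over unchanged; only the diagonal terms shrink to ρᵢσᵢ².
True-score variance = [2.5²·0.75 + 8.2²·0.62 + 24.2²·0.89 + 18.2²·0.78 + 12.3²·0.69] + 1243.77 = 930.353 + 1243.77 = 2174.12.
Reliability = 2174.12 / 2385.43 = 0.911.

0.911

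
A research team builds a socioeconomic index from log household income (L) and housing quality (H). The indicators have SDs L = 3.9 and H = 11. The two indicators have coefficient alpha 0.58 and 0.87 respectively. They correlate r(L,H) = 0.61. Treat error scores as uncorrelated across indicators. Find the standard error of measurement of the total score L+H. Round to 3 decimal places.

4.703

Var(total) = 136.21 + 52.338 = 188.548.
True-score variance = 114.092 + 52.338 = 166.43, so reliability = 0.8827.
Error variance = 188.548 − 166.43 = 22.1182; SEM = √22.1182 = 4.703.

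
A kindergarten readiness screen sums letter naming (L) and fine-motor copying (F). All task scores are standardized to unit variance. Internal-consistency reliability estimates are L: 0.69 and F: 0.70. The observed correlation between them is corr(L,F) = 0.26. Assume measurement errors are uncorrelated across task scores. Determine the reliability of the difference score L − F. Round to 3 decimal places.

0.588

Var(L−F) = 1 + 1 − 2·0.26 = 2 − 0.52 = 1.48.
Because errors are independent across components, Cov(Tᵢ,Tⱼ) = Cov(Xᵢ,Xⱼ); the off-diagonal part of the true-score variance is the same as above.
True-score variance = [0.69 + 0.70] − 0.52 = 1.39 − 0.52 = 0.87.
Reliability = 0.87 / 1.48 = 0.588.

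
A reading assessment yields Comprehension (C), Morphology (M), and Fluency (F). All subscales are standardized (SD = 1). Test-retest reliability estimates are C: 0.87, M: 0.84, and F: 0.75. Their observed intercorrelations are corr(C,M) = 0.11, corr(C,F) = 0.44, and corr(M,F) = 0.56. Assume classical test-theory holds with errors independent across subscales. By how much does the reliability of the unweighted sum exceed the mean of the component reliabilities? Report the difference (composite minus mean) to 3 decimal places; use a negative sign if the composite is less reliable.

0.077

Var(sum) = 3 + 2.22 = 5.22; true-score variance = 2.46 + 2.22 = 4.68; composite reliability = 0.8966.
Mean component reliability = 0.8200.
Difference = 0.8966 − 0.8200 = 0.077.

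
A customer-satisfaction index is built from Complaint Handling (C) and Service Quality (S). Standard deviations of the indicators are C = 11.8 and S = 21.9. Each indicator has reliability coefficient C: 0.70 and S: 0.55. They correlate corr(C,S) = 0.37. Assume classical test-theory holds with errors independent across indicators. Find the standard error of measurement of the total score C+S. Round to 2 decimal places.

Var(total) = 618.85 + 191.231 = 810.081.
True-score variance = 361.254 + 191.231 = 552.484, so reliability = 0.6820.
Error variance = 810.081 − 552.484 = 257.596; SEM = √257.596 = 16.05.

16.05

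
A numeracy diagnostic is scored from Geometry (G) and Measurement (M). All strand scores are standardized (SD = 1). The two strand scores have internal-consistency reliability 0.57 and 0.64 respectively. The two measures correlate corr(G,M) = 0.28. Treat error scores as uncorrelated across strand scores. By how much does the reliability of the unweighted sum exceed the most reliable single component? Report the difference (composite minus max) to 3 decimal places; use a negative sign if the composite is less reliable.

0.051

Var(sum) = 2 + 0.56 = 2.56; true-score variance = 1.21 + 0.56 = 1.77; composite reliability = 0.6914.
Max component reliability = 0.6400.
Difference = 0.6914 − 0.6400 = 0.051.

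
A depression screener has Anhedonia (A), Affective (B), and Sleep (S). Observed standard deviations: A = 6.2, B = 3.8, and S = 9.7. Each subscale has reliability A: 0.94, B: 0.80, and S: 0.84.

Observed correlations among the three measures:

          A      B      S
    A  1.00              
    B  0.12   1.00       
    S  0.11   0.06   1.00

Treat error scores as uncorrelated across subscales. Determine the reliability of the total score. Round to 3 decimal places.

Var(A+B+S) = 6.2² + 3.8² + 9.7² + 2·[6.2·3.8·0.12 + 6.2·9.7·0.11 + 3.8·9.7·0.06] = 146.97 + 23.3084 = 170.278.
Because errors are independent across components, Cov(Tᵢ,Tⱼ) = Cov(Xᵢ,Xⱼ); the off-diagonal part of the true-score variance is the same as above.
True-score variance = [6.2²·0.94 + 3.8²·0.80 + 9.7²·0.84] + 23.3084 = 126.721 + 23.3084 = 150.03.
Reliability = 150.03 / 170.278 = 0.881.

0.881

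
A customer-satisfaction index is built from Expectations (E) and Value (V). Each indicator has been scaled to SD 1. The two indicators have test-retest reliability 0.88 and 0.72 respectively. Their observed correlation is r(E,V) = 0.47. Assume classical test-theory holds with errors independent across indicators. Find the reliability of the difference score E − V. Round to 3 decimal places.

0.623

Var(E−V) = 1 + 1 − 2·0.47 = 2 − 0.94 = 1.06.
Because errors are independent across components, Cov(Tᵢ,Tⱼ) = Cov(Xᵢ,Xⱼ); the off-diagonal part of the true-score variance is the same as above.
True-score variance = [0.88 + 0.72] − 0.94 = 1.6 − 0.94 = 0.66.
Reliability = 0.66 / 1.06 = 0.623.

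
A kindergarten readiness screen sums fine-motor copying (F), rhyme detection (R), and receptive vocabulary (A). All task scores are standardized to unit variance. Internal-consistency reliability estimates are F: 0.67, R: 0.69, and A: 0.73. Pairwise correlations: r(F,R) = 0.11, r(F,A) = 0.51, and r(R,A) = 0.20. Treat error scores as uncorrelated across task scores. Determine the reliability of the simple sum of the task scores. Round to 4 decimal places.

Var(F+R+A) = 3 + 2·[0.11 + 0.51 + 0.20] = 3 + 1.64 = 4.64.
Under uncorrelated errors the observed covariances equal the true-score covariances, so only the own-variance terms attenuate.
True-score variance = [0.67 + 0.69 + 0.73] + 1.64 = 2.09 + 1.64 = 3.73.
Reliability = 3.73 / 4.64 = 0.8039.

0.8039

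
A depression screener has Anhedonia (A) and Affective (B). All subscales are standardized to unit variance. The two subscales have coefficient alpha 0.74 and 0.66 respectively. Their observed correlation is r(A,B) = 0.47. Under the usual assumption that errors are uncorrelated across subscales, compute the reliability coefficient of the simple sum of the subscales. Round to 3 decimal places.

Var(A+B) = 2 + 2·[0.47] = 2 + 0.94 = 2.94.
With uncorrelated errors the cross-covariances are all true-score covariance, so they carry over unchanged; only the diagonal terms shrink to ρᵢσᵢ².
True-score variance = [0.74 + 0.66] + 0.94 = 1.4 + 0.94 = 2.34.
Reliability = 2.34 / 2.94 = 0.796.

0.796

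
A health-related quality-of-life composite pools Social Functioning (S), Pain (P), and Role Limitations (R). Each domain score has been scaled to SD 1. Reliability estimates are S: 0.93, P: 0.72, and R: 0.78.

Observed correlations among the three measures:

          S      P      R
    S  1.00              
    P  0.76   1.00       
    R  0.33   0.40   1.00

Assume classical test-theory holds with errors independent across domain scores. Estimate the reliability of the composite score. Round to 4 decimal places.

Var(S+P+R) = 3 + 2·[0.76 + 0.33 + 0.40] = 3 + 2.98 = 5.98.
Under uncorrelated errors the observed covariances equal the true-score covariances, so only the own-variance terms attenuate.
True-score variance = [0.93 + 0.72 + 0.78] + 2.98 = 2.43 + 2.98 = 5.41.
Reliability = 5.41 / 5.98 = 0.9047.

0.9047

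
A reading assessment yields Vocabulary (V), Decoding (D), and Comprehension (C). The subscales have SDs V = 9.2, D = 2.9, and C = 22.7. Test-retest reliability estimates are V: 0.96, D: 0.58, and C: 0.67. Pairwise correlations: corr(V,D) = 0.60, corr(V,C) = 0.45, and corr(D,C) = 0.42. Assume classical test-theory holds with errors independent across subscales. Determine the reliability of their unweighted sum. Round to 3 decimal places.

0.800

Var(V+D+C) = 9.2² + 2.9² + 22.7² + 2·[9.2·2.9·0.60 + 9.2·22.7·0.45 + 2.9·22.7·0.42] = 608.34 + 275.269 = 883.609.
With uncorrelated errors the cross-covariances are all true-score covariance, so they carry over unchanged; only the diagonal terms shrink to ρᵢσᵢ².
True-score variance = [9.2²·0.96 + 2.9²·0.58 + 22.7²·0.67] + 275.269 = 431.377 + 275.269 = 706.646.
Reliability = 706.646 / 883.609 = 0.800.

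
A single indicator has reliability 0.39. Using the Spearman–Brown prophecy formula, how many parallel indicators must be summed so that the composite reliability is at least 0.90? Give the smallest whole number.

15

k ≥ ρ*(1−ρ₁)/(ρ₁(1−ρ*)) = 0.90·0.61 / (0.39·0.10) = 14.077.
Smallest integer k = 15.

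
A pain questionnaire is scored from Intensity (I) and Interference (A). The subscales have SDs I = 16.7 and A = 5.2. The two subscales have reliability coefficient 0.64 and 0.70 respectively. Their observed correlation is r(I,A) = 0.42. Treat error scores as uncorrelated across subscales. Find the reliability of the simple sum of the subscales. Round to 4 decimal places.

Var(I+A) = 16.7² + 5.2² + 2·[16.7·5.2·0.42] = 305.93 + 72.9456 = 378.876.
Under uncorrelated errors the observed covariances equal the true-score covariances, so only the own-variance terms attenuate.
True-score variance = [16.7²·0.64 + 5.2²·0.70] + 72.9456 = 197.418 + 72.9456 = 270.363.
Reliability = 270.363 / 378.876 = 0.7136.

0.7136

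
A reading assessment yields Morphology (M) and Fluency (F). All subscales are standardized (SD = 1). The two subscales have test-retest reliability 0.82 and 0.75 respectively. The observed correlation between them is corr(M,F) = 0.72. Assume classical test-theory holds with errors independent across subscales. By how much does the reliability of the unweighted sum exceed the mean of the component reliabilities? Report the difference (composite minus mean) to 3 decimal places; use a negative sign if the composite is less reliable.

0.090

Var(sum) = 2 + 1.44 = 3.44; true-score variance = 1.57 + 1.44 = 3.01; composite reliability = 0.8750.
Mean component reliability = 0.7850.
Difference = 0.8750 − 0.7850 = 0.090.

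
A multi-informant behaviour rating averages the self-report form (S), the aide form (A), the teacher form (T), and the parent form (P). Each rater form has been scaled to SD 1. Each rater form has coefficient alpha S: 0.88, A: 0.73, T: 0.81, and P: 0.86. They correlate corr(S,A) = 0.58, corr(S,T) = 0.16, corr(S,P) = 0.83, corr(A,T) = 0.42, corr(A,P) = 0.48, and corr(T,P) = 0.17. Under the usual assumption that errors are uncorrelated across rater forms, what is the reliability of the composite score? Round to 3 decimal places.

Var(S+A+T+P) = 4 + 2·[0.58 + 0.16 + 0.83 + 0.42 + 0.48 + 0.17] = 4 + 5.28 = 9.28.
Because errors are independent across components, Cov(Tᵢ,Tⱼ) = Cov(Xᵢ,Xⱼ); the off-diagonal part of the true-score variance is the same as above.
True-score variance = [0.88 + 0.73 + 0.81 + 0.86] + 5.28 = 3.28 + 5.28 = 8.56.
Reliability = 8.56 / 9.28 = 0.922.

0.922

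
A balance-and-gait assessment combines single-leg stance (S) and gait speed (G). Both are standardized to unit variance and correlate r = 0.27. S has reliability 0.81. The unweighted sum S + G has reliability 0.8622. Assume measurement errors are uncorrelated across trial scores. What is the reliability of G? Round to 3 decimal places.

0.840

Var(S+G) = 2 + 2·0.27 = 2.540.
True-score variance = ρ_S + ρ_G + 2·0.27, so 0.8622 = (0.81 + ρ_G + 0.54) / 2.540.
ρ_G = 0.8622·2.540 − 0.81 − 0.54 = 0.840.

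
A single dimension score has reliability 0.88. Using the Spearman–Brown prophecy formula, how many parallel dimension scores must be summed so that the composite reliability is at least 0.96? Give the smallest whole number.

k ≥ ρ*(1−ρ₁)/(ρ₁(1−ρ*)) = 0.96·0.12 / (0.88·0.04) = 3.273.
Smallest integer k = 4.

4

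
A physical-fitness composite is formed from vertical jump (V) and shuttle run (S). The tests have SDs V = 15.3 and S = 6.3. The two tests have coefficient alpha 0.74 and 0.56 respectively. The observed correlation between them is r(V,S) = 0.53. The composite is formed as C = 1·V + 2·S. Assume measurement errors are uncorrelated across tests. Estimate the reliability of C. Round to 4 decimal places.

0.7811

Var(C) = 15.3² + 2²·6.3² + 2·[2·15.3·6.3·0.53] = 392.85 + 204.347 = 597.197.
Under uncorrelated errors the observed covariances equal the true-score covariances, so only the own-variance terms attenuate.
True-score variance = [15.3²·0.74 + 2²·6.3²·0.56] + 204.347 = 262.132 + 204.347 = 466.479.
Reliability = 466.479 / 597.197 = 0.7811.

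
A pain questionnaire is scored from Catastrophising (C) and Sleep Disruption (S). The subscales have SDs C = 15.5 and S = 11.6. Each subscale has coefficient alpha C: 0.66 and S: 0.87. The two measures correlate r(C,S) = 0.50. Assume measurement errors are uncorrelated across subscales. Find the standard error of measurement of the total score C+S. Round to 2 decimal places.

Var(total) = 374.81 + 179.8 = 554.61.
True-score variance = 275.632 + 179.8 = 455.432, so reliability = 0.8212.
Error variance = 554.61 − 455.432 = 99.1778; SEM = √99.1778 = 9.96.

9.96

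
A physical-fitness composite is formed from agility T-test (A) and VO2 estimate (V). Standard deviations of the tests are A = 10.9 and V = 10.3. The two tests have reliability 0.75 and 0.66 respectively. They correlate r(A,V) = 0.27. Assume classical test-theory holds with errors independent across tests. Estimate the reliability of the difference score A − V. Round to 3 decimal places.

0.600

Var(A−V) = 10.9² + 10.3² − 2·10.9·10.3·0.27 = 224.9 − 60.6258 = 164.274.
Under uncorrelated errors the observed covariances equal the true-score covariances, so only the own-variance terms attenuate.
True-score variance = [10.9²·0.75 + 10.3²·0.66] − 60.6258 = 159.127 − 60.6258 = 98.5011.
Reliability = 98.5011 / 164.274 = 0.600.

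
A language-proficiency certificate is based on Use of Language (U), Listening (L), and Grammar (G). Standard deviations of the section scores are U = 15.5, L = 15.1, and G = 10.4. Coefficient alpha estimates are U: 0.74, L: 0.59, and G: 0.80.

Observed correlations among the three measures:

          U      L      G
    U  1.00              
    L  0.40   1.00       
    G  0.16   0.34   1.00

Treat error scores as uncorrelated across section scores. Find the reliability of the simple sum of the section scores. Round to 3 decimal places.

Var(U+L+G) = 15.5² + 15.1² + 10.4² + 2·[15.5·15.1·0.40 + 15.5·10.4·0.16 + 15.1·10.4·0.34] = 576.42 + 345.611 = 922.031.
Because errors are independent across components, Cov(Tᵢ,Tⱼ) = Cov(Xᵢ,Xⱼ); the off-diagonal part of the true-score variance is the same as above.
True-score variance = [15.5²·0.74 + 15.1²·0.59 + 10.4²·0.80] + 345.611 = 398.839 + 345.611 = 744.45.
Reliability = 744.45 / 922.031 = 0.807.

0.807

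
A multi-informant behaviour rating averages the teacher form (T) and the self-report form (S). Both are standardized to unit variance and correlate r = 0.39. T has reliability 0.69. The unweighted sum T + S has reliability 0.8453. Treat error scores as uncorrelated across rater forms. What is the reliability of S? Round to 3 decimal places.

Var(T+S) = 2 + 2·0.39 = 2.780.
True-score variance = ρ_T + ρ_S + 2·0.39, so 0.8453 = (0.69 + ρ_S + 0.78) / 2.780.
ρ_S = 0.8453·2.780 − 0.69 − 0.78 = 0.880.

0.880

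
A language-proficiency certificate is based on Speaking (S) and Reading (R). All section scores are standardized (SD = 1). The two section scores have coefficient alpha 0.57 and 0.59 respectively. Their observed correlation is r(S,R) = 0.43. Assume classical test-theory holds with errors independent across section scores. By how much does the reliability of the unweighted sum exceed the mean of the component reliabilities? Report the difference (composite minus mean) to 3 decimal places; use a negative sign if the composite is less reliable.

0.126

Var(sum) = 2 + 0.86 = 2.86; true-score variance = 1.16 + 0.86 = 2.02; composite reliability = 0.7063.
Mean component reliability = 0.5800.
Difference = 0.7063 − 0.5800 = 0.126.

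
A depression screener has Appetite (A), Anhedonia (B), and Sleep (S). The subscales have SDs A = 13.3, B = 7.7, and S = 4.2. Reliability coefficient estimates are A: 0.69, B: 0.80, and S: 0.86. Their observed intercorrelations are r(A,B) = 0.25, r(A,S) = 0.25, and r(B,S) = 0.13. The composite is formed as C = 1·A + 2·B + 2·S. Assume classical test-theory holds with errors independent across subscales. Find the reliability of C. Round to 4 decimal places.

0.8342

Var(C) = 13.3² + 2²·7.7² + 2²·4.2² + 2·[2·13.3·7.7·0.25 + 2·13.3·4.2·0.25 + 4·7.7·4.2·0.13] = 484.61 + 191.904 = 676.514.
Under uncorrelated errors the observed covariances equal the true-score covariances, so only the own-variance terms attenuate.
True-score variance = [13.3²·0.69 + 2²·7.7²·0.80 + 2²·4.2²·0.86] + 191.904 = 372.464 + 191.904 = 564.367.
Reliability = 564.367 / 676.514 = 0.8342.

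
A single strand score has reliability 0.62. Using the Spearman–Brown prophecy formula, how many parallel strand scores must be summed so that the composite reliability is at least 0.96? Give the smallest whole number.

k ≥ ρ*(1−ρ₁)/(ρ₁(1−ρ*)) = 0.96·0.38 / (0.62·0.04) = 14.710.
Smallest integer k = 15.

15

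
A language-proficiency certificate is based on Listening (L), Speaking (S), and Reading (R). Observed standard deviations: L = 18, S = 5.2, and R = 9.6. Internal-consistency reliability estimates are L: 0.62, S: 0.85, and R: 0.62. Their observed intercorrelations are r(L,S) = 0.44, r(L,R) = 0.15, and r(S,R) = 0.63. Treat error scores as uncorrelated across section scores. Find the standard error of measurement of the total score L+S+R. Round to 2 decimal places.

Var(total) = 443.2 + 197.107 = 640.307.
True-score variance = 281.003 + 197.107 = 478.11, so reliability = 0.7467.
Error variance = 640.307 − 478.11 = 162.197; SEM = √162.197 = 12.74.

12.74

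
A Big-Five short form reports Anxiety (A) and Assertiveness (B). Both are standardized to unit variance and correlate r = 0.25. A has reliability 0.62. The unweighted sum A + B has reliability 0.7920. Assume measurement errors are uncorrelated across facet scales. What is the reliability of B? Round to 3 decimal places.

Var(A+B) = 2 + 2·0.25 = 2.500.
True-score variance = ρ_A + ρ_B + 2·0.25, so 0.7920 = (0.62 + ρ_B + 0.50) / 2.500.
ρ_B = 0.7920·2.500 − 0.62 − 0.50 = 0.860.

0.860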